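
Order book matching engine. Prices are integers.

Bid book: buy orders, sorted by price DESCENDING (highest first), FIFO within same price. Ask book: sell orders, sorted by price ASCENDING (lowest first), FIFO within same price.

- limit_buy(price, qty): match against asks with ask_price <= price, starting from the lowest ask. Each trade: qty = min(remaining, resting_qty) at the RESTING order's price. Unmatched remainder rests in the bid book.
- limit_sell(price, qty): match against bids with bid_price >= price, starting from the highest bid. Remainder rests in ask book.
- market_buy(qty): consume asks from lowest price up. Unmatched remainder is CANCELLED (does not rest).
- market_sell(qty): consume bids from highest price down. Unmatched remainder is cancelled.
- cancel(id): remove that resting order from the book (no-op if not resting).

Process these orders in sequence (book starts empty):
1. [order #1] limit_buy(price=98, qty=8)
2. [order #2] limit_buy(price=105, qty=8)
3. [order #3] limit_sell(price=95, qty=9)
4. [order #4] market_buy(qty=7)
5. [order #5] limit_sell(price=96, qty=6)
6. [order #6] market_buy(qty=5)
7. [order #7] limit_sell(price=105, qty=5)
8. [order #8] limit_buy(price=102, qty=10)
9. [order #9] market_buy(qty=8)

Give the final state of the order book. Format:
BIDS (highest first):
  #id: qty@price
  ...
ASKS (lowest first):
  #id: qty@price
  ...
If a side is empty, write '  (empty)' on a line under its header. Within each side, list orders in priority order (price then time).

Answer: BIDS (highest first):
  #8: 10@102
  #1: 1@98
ASKS (lowest first):
  (empty)

Derivation:
After op 1 [order #1] limit_buy(price=98, qty=8): fills=none; bids=[#1:8@98] asks=[-]
After op 2 [order #2] limit_buy(price=105, qty=8): fills=none; bids=[#2:8@105 #1:8@98] asks=[-]
After op 3 [order #3] limit_sell(price=95, qty=9): fills=#2x#3:8@105 #1x#3:1@98; bids=[#1:7@98] asks=[-]
After op 4 [order #4] market_buy(qty=7): fills=none; bids=[#1:7@98] asks=[-]
After op 5 [order #5] limit_sell(price=96, qty=6): fills=#1x#5:6@98; bids=[#1:1@98] asks=[-]
After op 6 [order #6] market_buy(qty=5): fills=none; bids=[#1:1@98] asks=[-]
After op 7 [order #7] limit_sell(price=105, qty=5): fills=none; bids=[#1:1@98] asks=[#7:5@105]
After op 8 [order #8] limit_buy(price=102, qty=10): fills=none; bids=[#8:10@102 #1:1@98] asks=[#7:5@105]
After op 9 [order #9] market_buy(qty=8): fills=#9x#7:5@105; bids=[#8:10@102 #1:1@98] asks=[-]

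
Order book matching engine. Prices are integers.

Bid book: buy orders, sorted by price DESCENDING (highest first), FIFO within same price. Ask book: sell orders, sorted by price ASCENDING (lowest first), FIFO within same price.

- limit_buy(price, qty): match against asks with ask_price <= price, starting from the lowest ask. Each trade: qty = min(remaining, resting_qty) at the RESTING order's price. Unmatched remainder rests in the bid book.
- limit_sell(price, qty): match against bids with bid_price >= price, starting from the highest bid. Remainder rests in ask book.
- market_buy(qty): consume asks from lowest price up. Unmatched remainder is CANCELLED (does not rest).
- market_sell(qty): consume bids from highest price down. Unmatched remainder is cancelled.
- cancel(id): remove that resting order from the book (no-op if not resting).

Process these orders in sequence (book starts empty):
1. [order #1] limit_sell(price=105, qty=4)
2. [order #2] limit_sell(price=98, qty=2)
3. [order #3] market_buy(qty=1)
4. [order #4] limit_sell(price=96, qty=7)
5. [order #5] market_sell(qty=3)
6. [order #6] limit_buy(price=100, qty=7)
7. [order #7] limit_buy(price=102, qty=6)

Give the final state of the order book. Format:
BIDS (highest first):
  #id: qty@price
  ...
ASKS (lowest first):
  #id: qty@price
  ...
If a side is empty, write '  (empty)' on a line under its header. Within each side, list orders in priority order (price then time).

Answer: BIDS (highest first):
  #7: 5@102
ASKS (lowest first):
  #1: 4@105

Derivation:
After op 1 [order #1] limit_sell(price=105, qty=4): fills=none; bids=[-] asks=[#1:4@105]
After op 2 [order #2] limit_sell(price=98, qty=2): fills=none; bids=[-] asks=[#2:2@98 #1:4@105]
After op 3 [order #3] market_buy(qty=1): fills=#3x#2:1@98; bids=[-] asks=[#2:1@98 #1:4@105]
After op 4 [order #4] limit_sell(price=96, qty=7): fills=none; bids=[-] asks=[#4:7@96 #2:1@98 #1:4@105]
After op 5 [order #5] market_sell(qty=3): fills=none; bids=[-] asks=[#4:7@96 #2:1@98 #1:4@105]
After op 6 [order #6] limit_buy(price=100, qty=7): fills=#6x#4:7@96; bids=[-] asks=[#2:1@98 #1:4@105]
After op 7 [order #7] limit_buy(price=102, qty=6): fills=#7x#2:1@98; bids=[#7:5@102] asks=[#1:4@105]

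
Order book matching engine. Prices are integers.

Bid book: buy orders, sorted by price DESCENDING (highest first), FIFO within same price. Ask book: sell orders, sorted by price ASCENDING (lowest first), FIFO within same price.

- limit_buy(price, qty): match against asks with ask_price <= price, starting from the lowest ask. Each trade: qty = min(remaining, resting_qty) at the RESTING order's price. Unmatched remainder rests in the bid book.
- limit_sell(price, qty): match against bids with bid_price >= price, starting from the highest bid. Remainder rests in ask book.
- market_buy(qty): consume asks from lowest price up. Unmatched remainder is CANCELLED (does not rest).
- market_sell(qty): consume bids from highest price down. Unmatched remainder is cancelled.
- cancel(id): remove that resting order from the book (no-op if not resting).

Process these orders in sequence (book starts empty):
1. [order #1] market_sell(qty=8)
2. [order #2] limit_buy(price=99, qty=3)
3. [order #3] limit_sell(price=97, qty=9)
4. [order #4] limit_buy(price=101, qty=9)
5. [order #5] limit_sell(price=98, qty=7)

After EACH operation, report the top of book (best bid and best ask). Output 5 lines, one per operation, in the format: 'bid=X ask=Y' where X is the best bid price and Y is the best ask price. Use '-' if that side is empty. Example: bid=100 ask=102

After op 1 [order #1] market_sell(qty=8): fills=none; bids=[-] asks=[-]
After op 2 [order #2] limit_buy(price=99, qty=3): fills=none; bids=[#2:3@99] asks=[-]
After op 3 [order #3] limit_sell(price=97, qty=9): fills=#2x#3:3@99; bids=[-] asks=[#3:6@97]
After op 4 [order #4] limit_buy(price=101, qty=9): fills=#4x#3:6@97; bids=[#4:3@101] asks=[-]
After op 5 [order #5] limit_sell(price=98, qty=7): fills=#4x#5:3@101; bids=[-] asks=[#5:4@98]

Answer: bid=- ask=-
bid=99 ask=-
bid=- ask=97
bid=101 ask=-
bid=- ask=98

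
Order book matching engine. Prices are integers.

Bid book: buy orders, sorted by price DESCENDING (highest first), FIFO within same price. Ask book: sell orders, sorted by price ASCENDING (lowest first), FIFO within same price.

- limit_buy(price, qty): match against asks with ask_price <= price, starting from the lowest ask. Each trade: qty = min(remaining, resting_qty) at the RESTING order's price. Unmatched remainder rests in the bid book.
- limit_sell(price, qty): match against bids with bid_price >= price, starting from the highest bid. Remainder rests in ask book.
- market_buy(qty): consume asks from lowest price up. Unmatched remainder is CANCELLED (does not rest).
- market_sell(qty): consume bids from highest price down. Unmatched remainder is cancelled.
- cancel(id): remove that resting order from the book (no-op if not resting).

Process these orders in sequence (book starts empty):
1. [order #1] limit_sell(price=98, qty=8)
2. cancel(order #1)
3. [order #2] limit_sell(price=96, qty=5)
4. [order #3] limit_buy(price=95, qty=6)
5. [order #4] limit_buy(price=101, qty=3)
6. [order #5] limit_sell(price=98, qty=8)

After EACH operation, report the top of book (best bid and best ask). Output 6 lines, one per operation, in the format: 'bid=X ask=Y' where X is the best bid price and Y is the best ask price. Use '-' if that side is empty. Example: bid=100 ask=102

After op 1 [order #1] limit_sell(price=98, qty=8): fills=none; bids=[-] asks=[#1:8@98]
After op 2 cancel(order #1): fills=none; bids=[-] asks=[-]
After op 3 [order #2] limit_sell(price=96, qty=5): fills=none; bids=[-] asks=[#2:5@96]
After op 4 [order #3] limit_buy(price=95, qty=6): fills=none; bids=[#3:6@95] asks=[#2:5@96]
After op 5 [order #4] limit_buy(price=101, qty=3): fills=#4x#2:3@96; bids=[#3:6@95] asks=[#2:2@96]
After op 6 [order #5] limit_sell(price=98, qty=8): fills=none; bids=[#3:6@95] asks=[#2:2@96 #5:8@98]

Answer: bid=- ask=98
bid=- ask=-
bid=- ask=96
bid=95 ask=96
bid=95 ask=96
bid=95 ask=96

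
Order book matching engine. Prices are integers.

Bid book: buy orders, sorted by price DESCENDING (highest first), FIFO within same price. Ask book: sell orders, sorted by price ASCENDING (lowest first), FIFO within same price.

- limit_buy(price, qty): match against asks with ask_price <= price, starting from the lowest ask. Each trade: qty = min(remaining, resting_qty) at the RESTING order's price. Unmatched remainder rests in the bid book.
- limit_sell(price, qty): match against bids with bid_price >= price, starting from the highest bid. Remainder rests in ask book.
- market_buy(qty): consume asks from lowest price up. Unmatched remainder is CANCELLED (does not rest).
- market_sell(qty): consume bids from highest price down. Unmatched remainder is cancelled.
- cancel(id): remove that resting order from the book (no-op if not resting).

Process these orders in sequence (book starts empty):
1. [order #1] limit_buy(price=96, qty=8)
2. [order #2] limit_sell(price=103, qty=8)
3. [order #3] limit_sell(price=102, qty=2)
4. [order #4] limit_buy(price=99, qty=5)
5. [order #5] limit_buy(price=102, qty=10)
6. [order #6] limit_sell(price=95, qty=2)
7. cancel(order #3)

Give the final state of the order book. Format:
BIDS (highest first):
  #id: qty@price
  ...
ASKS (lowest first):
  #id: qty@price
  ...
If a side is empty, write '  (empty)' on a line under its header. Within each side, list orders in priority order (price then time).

After op 1 [order #1] limit_buy(price=96, qty=8): fills=none; bids=[#1:8@96] asks=[-]
After op 2 [order #2] limit_sell(price=103, qty=8): fills=none; bids=[#1:8@96] asks=[#2:8@103]
After op 3 [order #3] limit_sell(price=102, qty=2): fills=none; bids=[#1:8@96] asks=[#3:2@102 #2:8@103]
After op 4 [order #4] limit_buy(price=99, qty=5): fills=none; bids=[#4:5@99 #1:8@96] asks=[#3:2@102 #2:8@103]
After op 5 [order #5] limit_buy(price=102, qty=10): fills=#5x#3:2@102; bids=[#5:8@102 #4:5@99 #1:8@96] asks=[#2:8@103]
After op 6 [order #6] limit_sell(price=95, qty=2): fills=#5x#6:2@102; bids=[#5:6@102 #4:5@99 #1:8@96] asks=[#2:8@103]
After op 7 cancel(order #3): fills=none; bids=[#5:6@102 #4:5@99 #1:8@96] asks=[#2:8@103]

Answer: BIDS (highest first):
  #5: 6@102
  #4: 5@99
  #1: 8@96
ASKS (lowest first):
  #2: 8@103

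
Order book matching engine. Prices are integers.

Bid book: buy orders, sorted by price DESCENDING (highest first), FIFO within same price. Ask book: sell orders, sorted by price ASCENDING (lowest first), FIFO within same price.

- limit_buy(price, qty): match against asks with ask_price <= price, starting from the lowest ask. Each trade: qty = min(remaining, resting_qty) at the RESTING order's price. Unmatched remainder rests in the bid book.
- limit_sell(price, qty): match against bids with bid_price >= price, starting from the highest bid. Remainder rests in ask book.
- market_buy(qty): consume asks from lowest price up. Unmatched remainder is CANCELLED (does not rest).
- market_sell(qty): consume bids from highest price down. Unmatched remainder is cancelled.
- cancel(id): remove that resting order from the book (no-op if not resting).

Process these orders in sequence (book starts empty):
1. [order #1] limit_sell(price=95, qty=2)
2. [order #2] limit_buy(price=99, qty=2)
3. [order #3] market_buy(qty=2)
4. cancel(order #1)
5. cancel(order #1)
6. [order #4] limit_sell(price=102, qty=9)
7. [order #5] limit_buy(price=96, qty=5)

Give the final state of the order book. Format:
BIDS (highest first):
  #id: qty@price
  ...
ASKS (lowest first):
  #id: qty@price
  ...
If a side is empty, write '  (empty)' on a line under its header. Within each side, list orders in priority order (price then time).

Answer: BIDS (highest first):
  #5: 5@96
ASKS (lowest first):
  #4: 9@102

Derivation:
After op 1 [order #1] limit_sell(price=95, qty=2): fills=none; bids=[-] asks=[#1:2@95]
After op 2 [order #2] limit_buy(price=99, qty=2): fills=#2x#1:2@95; bids=[-] asks=[-]
After op 3 [order #3] market_buy(qty=2): fills=none; bids=[-] asks=[-]
After op 4 cancel(order #1): fills=none; bids=[-] asks=[-]
After op 5 cancel(order #1): fills=none; bids=[-] asks=[-]
After op 6 [order #4] limit_sell(price=102, qty=9): fills=none; bids=[-] asks=[#4:9@102]
After op 7 [order #5] limit_buy(price=96, qty=5): fills=none; bids=[#5:5@96] asks=[#4:9@102]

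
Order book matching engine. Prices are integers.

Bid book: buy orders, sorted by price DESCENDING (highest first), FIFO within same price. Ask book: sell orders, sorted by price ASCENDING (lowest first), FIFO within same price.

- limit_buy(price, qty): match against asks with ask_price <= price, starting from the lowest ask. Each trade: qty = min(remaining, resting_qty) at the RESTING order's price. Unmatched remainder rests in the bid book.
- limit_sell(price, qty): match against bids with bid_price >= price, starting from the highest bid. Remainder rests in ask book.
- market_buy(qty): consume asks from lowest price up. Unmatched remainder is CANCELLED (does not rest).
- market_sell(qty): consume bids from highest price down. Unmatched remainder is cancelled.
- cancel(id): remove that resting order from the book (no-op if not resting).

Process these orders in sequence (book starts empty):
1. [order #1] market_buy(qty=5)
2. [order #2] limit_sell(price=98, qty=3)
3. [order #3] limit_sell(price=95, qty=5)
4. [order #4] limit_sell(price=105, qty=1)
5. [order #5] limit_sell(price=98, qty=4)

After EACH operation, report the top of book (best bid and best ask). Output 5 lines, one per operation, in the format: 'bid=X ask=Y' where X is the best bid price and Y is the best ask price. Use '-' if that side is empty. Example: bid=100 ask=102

After op 1 [order #1] market_buy(qty=5): fills=none; bids=[-] asks=[-]
After op 2 [order #2] limit_sell(price=98, qty=3): fills=none; bids=[-] asks=[#2:3@98]
After op 3 [order #3] limit_sell(price=95, qty=5): fills=none; bids=[-] asks=[#3:5@95 #2:3@98]
After op 4 [order #4] limit_sell(price=105, qty=1): fills=none; bids=[-] asks=[#3:5@95 #2:3@98 #4:1@105]
After op 5 [order #5] limit_sell(price=98, qty=4): fills=none; bids=[-] asks=[#3:5@95 #2:3@98 #5:4@98 #4:1@105]

Answer: bid=- ask=-
bid=- ask=98
bid=- ask=95
bid=- ask=95
bid=- ask=95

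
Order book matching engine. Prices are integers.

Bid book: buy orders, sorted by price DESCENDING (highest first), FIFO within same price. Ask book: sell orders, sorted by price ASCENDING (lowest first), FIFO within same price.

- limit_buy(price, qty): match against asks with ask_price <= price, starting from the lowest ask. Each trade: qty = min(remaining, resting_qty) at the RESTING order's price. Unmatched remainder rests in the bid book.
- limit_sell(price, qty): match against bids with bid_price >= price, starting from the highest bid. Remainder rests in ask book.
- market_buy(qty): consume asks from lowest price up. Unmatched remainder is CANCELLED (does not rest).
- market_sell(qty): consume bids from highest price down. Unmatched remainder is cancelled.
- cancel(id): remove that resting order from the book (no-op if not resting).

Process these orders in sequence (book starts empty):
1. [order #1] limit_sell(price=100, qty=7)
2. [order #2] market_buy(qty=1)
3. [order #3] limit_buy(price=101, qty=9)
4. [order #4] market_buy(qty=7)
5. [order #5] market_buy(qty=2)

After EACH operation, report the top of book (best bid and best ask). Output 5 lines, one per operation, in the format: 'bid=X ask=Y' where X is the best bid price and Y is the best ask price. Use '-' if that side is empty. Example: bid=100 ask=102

After op 1 [order #1] limit_sell(price=100, qty=7): fills=none; bids=[-] asks=[#1:7@100]
After op 2 [order #2] market_buy(qty=1): fills=#2x#1:1@100; bids=[-] asks=[#1:6@100]
After op 3 [order #3] limit_buy(price=101, qty=9): fills=#3x#1:6@100; bids=[#3:3@101] asks=[-]
After op 4 [order #4] market_buy(qty=7): fills=none; bids=[#3:3@101] asks=[-]
After op 5 [order #5] market_buy(qty=2): fills=none; bids=[#3:3@101] asks=[-]

Answer: bid=- ask=100
bid=- ask=100
bid=101 ask=-
bid=101 ask=-
bid=101 ask=-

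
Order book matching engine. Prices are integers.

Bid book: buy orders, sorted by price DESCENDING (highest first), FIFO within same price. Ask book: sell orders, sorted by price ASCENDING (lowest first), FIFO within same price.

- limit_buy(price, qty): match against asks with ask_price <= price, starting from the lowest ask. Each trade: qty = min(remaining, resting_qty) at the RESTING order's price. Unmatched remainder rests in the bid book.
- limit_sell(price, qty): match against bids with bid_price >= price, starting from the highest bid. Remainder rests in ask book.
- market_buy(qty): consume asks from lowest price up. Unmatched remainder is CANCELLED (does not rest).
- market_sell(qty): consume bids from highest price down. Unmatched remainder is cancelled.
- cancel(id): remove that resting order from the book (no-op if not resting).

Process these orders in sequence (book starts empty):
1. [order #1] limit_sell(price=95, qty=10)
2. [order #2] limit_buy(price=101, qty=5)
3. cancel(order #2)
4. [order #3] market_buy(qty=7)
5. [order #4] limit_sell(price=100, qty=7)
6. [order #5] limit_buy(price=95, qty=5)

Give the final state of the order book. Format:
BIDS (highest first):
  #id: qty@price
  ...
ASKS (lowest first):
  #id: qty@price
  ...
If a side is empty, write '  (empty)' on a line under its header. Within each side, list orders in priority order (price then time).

Answer: BIDS (highest first):
  #5: 5@95
ASKS (lowest first):
  #4: 7@100

Derivation:
After op 1 [order #1] limit_sell(price=95, qty=10): fills=none; bids=[-] asks=[#1:10@95]
After op 2 [order #2] limit_buy(price=101, qty=5): fills=#2x#1:5@95; bids=[-] asks=[#1:5@95]
After op 3 cancel(order #2): fills=none; bids=[-] asks=[#1:5@95]
After op 4 [order #3] market_buy(qty=7): fills=#3x#1:5@95; bids=[-] asks=[-]
After op 5 [order #4] limit_sell(price=100, qty=7): fills=none; bids=[-] asks=[#4:7@100]
After op 6 [order #5] limit_buy(price=95, qty=5): fills=none; bids=[#5:5@95] asks=[#4:7@100]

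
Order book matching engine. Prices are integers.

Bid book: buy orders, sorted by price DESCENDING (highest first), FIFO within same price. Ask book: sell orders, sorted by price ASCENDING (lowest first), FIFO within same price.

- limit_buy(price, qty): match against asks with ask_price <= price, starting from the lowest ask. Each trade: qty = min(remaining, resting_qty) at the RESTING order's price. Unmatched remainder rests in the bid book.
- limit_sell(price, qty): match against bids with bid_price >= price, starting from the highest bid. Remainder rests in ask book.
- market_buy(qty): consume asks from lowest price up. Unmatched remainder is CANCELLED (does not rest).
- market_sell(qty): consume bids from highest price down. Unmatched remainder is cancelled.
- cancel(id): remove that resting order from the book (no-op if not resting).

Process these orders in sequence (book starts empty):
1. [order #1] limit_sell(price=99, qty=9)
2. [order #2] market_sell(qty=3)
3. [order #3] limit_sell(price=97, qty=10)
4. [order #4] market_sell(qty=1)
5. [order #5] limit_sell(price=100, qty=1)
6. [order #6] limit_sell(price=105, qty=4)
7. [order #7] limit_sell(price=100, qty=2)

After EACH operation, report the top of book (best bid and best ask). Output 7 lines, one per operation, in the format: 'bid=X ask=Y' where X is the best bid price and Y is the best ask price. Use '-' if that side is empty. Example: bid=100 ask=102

Answer: bid=- ask=99
bid=- ask=99
bid=- ask=97
bid=- ask=97
bid=- ask=97
bid=- ask=97
bid=- ask=97

Derivation:
After op 1 [order #1] limit_sell(price=99, qty=9): fills=none; bids=[-] asks=[#1:9@99]
After op 2 [order #2] market_sell(qty=3): fills=none; bids=[-] asks=[#1:9@99]
After op 3 [order #3] limit_sell(price=97, qty=10): fills=none; bids=[-] asks=[#3:10@97 #1:9@99]
After op 4 [order #4] market_sell(qty=1): fills=none; bids=[-] asks=[#3:10@97 #1:9@99]
After op 5 [order #5] limit_sell(price=100, qty=1): fills=none; bids=[-] asks=[#3:10@97 #1:9@99 #5:1@100]
After op 6 [order #6] limit_sell(price=105, qty=4): fills=none; bids=[-] asks=[#3:10@97 #1:9@99 #5:1@100 #6:4@105]
After op 7 [order #7] limit_sell(price=100, qty=2): fills=none; bids=[-] asks=[#3:10@97 #1:9@99 #5:1@100 #7:2@100 #6:4@105]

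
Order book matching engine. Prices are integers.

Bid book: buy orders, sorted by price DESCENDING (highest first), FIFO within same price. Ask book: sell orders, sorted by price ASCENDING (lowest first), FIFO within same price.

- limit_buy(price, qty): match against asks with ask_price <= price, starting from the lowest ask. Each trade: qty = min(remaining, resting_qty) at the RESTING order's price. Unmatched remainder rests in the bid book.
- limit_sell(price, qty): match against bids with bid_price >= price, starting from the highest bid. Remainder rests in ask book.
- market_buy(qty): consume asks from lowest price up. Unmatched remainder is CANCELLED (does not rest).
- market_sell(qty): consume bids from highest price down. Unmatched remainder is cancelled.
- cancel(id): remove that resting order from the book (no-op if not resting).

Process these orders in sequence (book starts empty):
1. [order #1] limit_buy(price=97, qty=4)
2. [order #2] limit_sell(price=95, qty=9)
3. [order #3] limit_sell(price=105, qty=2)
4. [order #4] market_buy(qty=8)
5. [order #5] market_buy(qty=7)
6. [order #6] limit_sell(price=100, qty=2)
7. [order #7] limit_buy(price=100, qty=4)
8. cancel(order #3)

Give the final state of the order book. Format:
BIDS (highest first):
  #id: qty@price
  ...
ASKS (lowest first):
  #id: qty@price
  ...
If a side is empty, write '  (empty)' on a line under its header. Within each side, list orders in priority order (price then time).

Answer: BIDS (highest first):
  #7: 2@100
ASKS (lowest first):
  (empty)

Derivation:
After op 1 [order #1] limit_buy(price=97, qty=4): fills=none; bids=[#1:4@97] asks=[-]
After op 2 [order #2] limit_sell(price=95, qty=9): fills=#1x#2:4@97; bids=[-] asks=[#2:5@95]
After op 3 [order #3] limit_sell(price=105, qty=2): fills=none; bids=[-] asks=[#2:5@95 #3:2@105]
After op 4 [order #4] market_buy(qty=8): fills=#4x#2:5@95 #4x#3:2@105; bids=[-] asks=[-]
After op 5 [order #5] market_buy(qty=7): fills=none; bids=[-] asks=[-]
After op 6 [order #6] limit_sell(price=100, qty=2): fills=none; bids=[-] asks=[#6:2@100]
After op 7 [order #7] limit_buy(price=100, qty=4): fills=#7x#6:2@100; bids=[#7:2@100] asks=[-]
After op 8 cancel(order #3): fills=none; bids=[#7:2@100] asks=[-]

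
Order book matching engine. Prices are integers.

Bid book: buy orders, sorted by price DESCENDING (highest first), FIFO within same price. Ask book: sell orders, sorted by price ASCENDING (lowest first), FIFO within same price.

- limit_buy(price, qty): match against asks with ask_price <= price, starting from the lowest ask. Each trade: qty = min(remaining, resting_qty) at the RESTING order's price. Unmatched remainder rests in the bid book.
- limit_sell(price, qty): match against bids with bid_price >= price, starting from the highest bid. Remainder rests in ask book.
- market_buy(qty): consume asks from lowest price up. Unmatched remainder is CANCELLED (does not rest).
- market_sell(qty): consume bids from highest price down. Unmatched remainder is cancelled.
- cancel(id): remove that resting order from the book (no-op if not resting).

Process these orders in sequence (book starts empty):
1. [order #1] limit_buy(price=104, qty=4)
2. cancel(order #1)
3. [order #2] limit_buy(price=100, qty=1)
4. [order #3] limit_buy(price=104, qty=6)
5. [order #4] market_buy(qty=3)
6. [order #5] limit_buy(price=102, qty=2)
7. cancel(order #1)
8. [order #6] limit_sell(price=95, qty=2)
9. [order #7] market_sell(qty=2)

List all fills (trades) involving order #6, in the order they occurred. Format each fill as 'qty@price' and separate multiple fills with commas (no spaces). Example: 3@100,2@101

Answer: 2@104

Derivation:
After op 1 [order #1] limit_buy(price=104, qty=4): fills=none; bids=[#1:4@104] asks=[-]
After op 2 cancel(order #1): fills=none; bids=[-] asks=[-]
After op 3 [order #2] limit_buy(price=100, qty=1): fills=none; bids=[#2:1@100] asks=[-]
After op 4 [order #3] limit_buy(price=104, qty=6): fills=none; bids=[#3:6@104 #2:1@100] asks=[-]
After op 5 [order #4] market_buy(qty=3): fills=none; bids=[#3:6@104 #2:1@100] asks=[-]
After op 6 [order #5] limit_buy(price=102, qty=2): fills=none; bids=[#3:6@104 #5:2@102 #2:1@100] asks=[-]
After op 7 cancel(order #1): fills=none; bids=[#3:6@104 #5:2@102 #2:1@100] asks=[-]
After op 8 [order #6] limit_sell(price=95, qty=2): fills=#3x#6:2@104; bids=[#3:4@104 #5:2@102 #2:1@100] asks=[-]
After op 9 [order #7] market_sell(qty=2): fills=#3x#7:2@104; bids=[#3:2@104 #5:2@102 #2:1@100] asks=[-]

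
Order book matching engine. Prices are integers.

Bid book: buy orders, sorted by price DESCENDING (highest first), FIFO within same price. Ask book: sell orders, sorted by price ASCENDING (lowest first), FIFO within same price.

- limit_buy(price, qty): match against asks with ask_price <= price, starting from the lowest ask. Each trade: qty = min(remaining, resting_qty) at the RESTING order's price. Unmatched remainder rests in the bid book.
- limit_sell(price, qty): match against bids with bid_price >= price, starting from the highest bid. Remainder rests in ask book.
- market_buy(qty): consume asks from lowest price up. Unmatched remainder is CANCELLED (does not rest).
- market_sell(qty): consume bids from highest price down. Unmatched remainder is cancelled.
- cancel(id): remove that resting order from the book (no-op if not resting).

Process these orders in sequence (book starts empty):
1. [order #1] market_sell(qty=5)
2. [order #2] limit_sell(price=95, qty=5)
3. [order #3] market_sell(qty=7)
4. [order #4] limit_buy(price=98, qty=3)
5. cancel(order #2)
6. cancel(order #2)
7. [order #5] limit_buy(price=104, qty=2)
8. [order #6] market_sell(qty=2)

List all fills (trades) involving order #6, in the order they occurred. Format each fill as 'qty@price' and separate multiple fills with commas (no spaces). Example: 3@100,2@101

Answer: 2@104

Derivation:
After op 1 [order #1] market_sell(qty=5): fills=none; bids=[-] asks=[-]
After op 2 [order #2] limit_sell(price=95, qty=5): fills=none; bids=[-] asks=[#2:5@95]
After op 3 [order #3] market_sell(qty=7): fills=none; bids=[-] asks=[#2:5@95]
After op 4 [order #4] limit_buy(price=98, qty=3): fills=#4x#2:3@95; bids=[-] asks=[#2:2@95]
After op 5 cancel(order #2): fills=none; bids=[-] asks=[-]
After op 6 cancel(order #2): fills=none; bids=[-] asks=[-]
After op 7 [order #5] limit_buy(price=104, qty=2): fills=none; bids=[#5:2@104] asks=[-]
After op 8 [order #6] market_sell(qty=2): fills=#5x#6:2@104; bids=[-] asks=[-]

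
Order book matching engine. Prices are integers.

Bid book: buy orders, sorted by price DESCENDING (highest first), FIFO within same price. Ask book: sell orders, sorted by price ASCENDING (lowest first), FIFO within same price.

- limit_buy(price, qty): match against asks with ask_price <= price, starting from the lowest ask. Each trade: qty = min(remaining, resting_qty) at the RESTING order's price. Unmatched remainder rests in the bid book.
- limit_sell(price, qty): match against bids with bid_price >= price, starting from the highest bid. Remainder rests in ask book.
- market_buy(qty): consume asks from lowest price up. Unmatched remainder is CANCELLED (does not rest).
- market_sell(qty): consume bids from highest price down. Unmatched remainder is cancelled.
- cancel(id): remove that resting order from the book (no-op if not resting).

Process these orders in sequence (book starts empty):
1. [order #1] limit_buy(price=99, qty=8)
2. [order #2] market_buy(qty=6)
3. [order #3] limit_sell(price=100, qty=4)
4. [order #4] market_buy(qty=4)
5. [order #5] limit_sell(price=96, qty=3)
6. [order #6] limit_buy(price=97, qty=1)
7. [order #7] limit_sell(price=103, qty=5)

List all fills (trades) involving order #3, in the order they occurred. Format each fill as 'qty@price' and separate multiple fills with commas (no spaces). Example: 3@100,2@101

Answer: 4@100

Derivation:
After op 1 [order #1] limit_buy(price=99, qty=8): fills=none; bids=[#1:8@99] asks=[-]
After op 2 [order #2] market_buy(qty=6): fills=none; bids=[#1:8@99] asks=[-]
After op 3 [order #3] limit_sell(price=100, qty=4): fills=none; bids=[#1:8@99] asks=[#3:4@100]
After op 4 [order #4] market_buy(qty=4): fills=#4x#3:4@100; bids=[#1:8@99] asks=[-]
After op 5 [order #5] limit_sell(price=96, qty=3): fills=#1x#5:3@99; bids=[#1:5@99] asks=[-]
After op 6 [order #6] limit_buy(price=97, qty=1): fills=none; bids=[#1:5@99 #6:1@97] asks=[-]
After op 7 [order #7] limit_sell(price=103, qty=5): fills=none; bids=[#1:5@99 #6:1@97] asks=[#7:5@103]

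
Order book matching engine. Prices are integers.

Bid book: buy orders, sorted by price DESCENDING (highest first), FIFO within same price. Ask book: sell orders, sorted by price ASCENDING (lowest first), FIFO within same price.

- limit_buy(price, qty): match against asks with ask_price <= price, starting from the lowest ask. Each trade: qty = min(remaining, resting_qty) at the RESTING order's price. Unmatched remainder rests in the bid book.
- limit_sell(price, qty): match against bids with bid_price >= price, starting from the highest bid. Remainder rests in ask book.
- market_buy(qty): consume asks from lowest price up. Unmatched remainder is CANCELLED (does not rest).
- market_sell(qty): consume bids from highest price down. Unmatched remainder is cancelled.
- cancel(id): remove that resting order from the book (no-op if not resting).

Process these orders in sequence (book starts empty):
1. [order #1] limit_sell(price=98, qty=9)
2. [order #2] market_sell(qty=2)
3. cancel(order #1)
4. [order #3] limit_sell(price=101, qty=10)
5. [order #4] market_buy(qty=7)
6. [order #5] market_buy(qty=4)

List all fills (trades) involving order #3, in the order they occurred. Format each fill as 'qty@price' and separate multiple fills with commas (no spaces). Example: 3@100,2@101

Answer: 7@101,3@101

Derivation:
After op 1 [order #1] limit_sell(price=98, qty=9): fills=none; bids=[-] asks=[#1:9@98]
After op 2 [order #2] market_sell(qty=2): fills=none; bids=[-] asks=[#1:9@98]
After op 3 cancel(order #1): fills=none; bids=[-] asks=[-]
After op 4 [order #3] limit_sell(price=101, qty=10): fills=none; bids=[-] asks=[#3:10@101]
After op 5 [order #4] market_buy(qty=7): fills=#4x#3:7@101; bids=[-] asks=[#3:3@101]
After op 6 [order #5] market_buy(qty=4): fills=#5x#3:3@101; bids=[-] asks=[-]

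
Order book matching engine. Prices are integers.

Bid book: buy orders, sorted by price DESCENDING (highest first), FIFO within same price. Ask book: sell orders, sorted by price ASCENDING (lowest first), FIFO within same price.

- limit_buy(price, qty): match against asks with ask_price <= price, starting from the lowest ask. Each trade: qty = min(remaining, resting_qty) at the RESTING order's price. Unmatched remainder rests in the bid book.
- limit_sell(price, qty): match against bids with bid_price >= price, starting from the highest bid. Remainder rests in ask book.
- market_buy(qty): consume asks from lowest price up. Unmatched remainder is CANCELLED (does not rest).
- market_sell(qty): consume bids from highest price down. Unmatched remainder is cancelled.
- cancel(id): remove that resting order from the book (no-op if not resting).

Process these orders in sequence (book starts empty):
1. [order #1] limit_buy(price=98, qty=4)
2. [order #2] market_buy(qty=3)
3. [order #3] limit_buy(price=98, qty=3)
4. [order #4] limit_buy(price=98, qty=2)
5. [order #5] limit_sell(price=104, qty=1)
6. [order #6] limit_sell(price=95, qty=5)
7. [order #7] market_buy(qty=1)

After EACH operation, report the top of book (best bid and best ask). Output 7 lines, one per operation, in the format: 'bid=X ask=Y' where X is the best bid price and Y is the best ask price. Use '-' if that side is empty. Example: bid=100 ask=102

After op 1 [order #1] limit_buy(price=98, qty=4): fills=none; bids=[#1:4@98] asks=[-]
After op 2 [order #2] market_buy(qty=3): fills=none; bids=[#1:4@98] asks=[-]
After op 3 [order #3] limit_buy(price=98, qty=3): fills=none; bids=[#1:4@98 #3:3@98] asks=[-]
After op 4 [order #4] limit_buy(price=98, qty=2): fills=none; bids=[#1:4@98 #3:3@98 #4:2@98] asks=[-]
After op 5 [order #5] limit_sell(price=104, qty=1): fills=none; bids=[#1:4@98 #3:3@98 #4:2@98] asks=[#5:1@104]
After op 6 [order #6] limit_sell(price=95, qty=5): fills=#1x#6:4@98 #3x#6:1@98; bids=[#3:2@98 #4:2@98] asks=[#5:1@104]
After op 7 [order #7] market_buy(qty=1): fills=#7x#5:1@104; bids=[#3:2@98 #4:2@98] asks=[-]

Answer: bid=98 ask=-
bid=98 ask=-
bid=98 ask=-
bid=98 ask=-
bid=98 ask=104
bid=98 ask=104
bid=98 ask=-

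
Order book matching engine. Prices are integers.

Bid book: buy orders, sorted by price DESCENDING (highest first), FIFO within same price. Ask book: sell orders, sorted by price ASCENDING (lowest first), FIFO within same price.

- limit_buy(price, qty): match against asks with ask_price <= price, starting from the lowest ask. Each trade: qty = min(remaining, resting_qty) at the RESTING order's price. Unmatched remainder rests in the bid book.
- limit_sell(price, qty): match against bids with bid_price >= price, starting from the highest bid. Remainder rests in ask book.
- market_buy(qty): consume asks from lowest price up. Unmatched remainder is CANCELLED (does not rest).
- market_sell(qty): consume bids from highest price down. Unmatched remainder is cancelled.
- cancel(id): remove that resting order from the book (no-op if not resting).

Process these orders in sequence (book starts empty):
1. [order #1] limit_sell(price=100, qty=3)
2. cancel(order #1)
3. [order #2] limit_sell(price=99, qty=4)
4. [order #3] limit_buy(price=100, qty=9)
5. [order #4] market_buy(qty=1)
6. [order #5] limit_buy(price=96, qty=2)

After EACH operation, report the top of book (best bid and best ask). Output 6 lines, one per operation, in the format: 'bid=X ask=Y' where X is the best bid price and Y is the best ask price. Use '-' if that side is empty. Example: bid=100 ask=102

Answer: bid=- ask=100
bid=- ask=-
bid=- ask=99
bid=100 ask=-
bid=100 ask=-
bid=100 ask=-

Derivation:
After op 1 [order #1] limit_sell(price=100, qty=3): fills=none; bids=[-] asks=[#1:3@100]
After op 2 cancel(order #1): fills=none; bids=[-] asks=[-]
After op 3 [order #2] limit_sell(price=99, qty=4): fills=none; bids=[-] asks=[#2:4@99]
After op 4 [order #3] limit_buy(price=100, qty=9): fills=#3x#2:4@99; bids=[#3:5@100] asks=[-]
After op 5 [order #4] market_buy(qty=1): fills=none; bids=[#3:5@100] asks=[-]
After op 6 [order #5] limit_buy(price=96, qty=2): fills=none; bids=[#3:5@100 #5:2@96] asks=[-]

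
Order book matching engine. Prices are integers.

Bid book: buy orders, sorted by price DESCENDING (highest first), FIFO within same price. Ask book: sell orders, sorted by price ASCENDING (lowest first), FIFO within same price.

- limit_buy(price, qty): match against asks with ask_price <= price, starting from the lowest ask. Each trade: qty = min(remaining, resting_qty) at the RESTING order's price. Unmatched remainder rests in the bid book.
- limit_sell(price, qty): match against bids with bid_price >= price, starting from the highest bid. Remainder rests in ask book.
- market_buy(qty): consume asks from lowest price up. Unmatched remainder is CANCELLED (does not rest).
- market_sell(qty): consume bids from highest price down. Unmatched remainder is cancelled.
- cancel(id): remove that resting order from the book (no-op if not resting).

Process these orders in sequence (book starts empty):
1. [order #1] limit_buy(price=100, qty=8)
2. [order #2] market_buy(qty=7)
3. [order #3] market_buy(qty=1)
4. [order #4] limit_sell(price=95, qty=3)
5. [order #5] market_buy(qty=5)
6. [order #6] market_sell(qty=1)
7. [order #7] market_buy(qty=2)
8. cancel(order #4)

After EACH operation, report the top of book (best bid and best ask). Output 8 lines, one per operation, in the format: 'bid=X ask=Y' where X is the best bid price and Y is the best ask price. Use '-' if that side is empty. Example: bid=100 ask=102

After op 1 [order #1] limit_buy(price=100, qty=8): fills=none; bids=[#1:8@100] asks=[-]
After op 2 [order #2] market_buy(qty=7): fills=none; bids=[#1:8@100] asks=[-]
After op 3 [order #3] market_buy(qty=1): fills=none; bids=[#1:8@100] asks=[-]
After op 4 [order #4] limit_sell(price=95, qty=3): fills=#1x#4:3@100; bids=[#1:5@100] asks=[-]
After op 5 [order #5] market_buy(qty=5): fills=none; bids=[#1:5@100] asks=[-]
After op 6 [order #6] market_sell(qty=1): fills=#1x#6:1@100; bids=[#1:4@100] asks=[-]
After op 7 [order #7] market_buy(qty=2): fills=none; bids=[#1:4@100] asks=[-]
After op 8 cancel(order #4): fills=none; bids=[#1:4@100] asks=[-]

Answer: bid=100 ask=-
bid=100 ask=-
bid=100 ask=-
bid=100 ask=-
bid=100 ask=-
bid=100 ask=-
bid=100 ask=-
bid=100 ask=-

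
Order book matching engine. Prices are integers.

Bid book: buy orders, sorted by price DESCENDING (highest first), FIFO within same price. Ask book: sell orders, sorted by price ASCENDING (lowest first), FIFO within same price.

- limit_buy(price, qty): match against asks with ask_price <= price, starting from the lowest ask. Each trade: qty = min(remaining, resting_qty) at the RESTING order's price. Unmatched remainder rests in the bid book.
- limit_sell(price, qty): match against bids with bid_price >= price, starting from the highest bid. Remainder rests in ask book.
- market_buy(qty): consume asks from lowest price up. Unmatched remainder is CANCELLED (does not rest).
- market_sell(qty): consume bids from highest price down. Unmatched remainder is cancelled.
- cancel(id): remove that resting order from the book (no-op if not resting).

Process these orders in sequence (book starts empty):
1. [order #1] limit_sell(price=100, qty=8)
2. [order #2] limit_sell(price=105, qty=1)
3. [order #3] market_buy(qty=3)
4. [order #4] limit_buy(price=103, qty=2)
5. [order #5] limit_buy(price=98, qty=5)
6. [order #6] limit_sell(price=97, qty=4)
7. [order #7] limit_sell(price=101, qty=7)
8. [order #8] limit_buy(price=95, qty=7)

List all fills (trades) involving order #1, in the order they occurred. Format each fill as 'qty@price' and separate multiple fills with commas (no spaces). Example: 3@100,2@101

Answer: 3@100,2@100

Derivation:
After op 1 [order #1] limit_sell(price=100, qty=8): fills=none; bids=[-] asks=[#1:8@100]
After op 2 [order #2] limit_sell(price=105, qty=1): fills=none; bids=[-] asks=[#1:8@100 #2:1@105]
After op 3 [order #3] market_buy(qty=3): fills=#3x#1:3@100; bids=[-] asks=[#1:5@100 #2:1@105]
After op 4 [order #4] limit_buy(price=103, qty=2): fills=#4x#1:2@100; bids=[-] asks=[#1:3@100 #2:1@105]
After op 5 [order #5] limit_buy(price=98, qty=5): fills=none; bids=[#5:5@98] asks=[#1:3@100 #2:1@105]
After op 6 [order #6] limit_sell(price=97, qty=4): fills=#5x#6:4@98; bids=[#5:1@98] asks=[#1:3@100 #2:1@105]
After op 7 [order #7] limit_sell(price=101, qty=7): fills=none; bids=[#5:1@98] asks=[#1:3@100 #7:7@101 #2:1@105]
After op 8 [order #8] limit_buy(price=95, qty=7): fills=none; bids=[#5:1@98 #8:7@95] asks=[#1:3@100 #7:7@101 #2:1@105]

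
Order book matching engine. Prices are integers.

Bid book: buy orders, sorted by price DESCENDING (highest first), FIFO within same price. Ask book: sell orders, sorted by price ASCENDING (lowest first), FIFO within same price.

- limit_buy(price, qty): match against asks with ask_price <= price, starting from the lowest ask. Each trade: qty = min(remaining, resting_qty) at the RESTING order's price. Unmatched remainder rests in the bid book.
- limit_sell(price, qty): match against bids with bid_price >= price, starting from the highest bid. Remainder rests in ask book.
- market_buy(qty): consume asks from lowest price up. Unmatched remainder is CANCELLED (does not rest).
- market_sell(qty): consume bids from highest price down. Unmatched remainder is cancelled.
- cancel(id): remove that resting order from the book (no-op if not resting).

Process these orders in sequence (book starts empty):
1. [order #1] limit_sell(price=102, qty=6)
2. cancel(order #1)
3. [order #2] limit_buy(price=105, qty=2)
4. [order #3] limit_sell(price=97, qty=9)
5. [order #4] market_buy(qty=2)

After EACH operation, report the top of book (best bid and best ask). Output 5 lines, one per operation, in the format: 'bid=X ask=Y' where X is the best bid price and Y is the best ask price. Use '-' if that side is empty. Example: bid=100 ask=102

After op 1 [order #1] limit_sell(price=102, qty=6): fills=none; bids=[-] asks=[#1:6@102]
After op 2 cancel(order #1): fills=none; bids=[-] asks=[-]
After op 3 [order #2] limit_buy(price=105, qty=2): fills=none; bids=[#2:2@105] asks=[-]
After op 4 [order #3] limit_sell(price=97, qty=9): fills=#2x#3:2@105; bids=[-] asks=[#3:7@97]
After op 5 [order #4] market_buy(qty=2): fills=#4x#3:2@97; bids=[-] asks=[#3:5@97]

Answer: bid=- ask=102
bid=- ask=-
bid=105 ask=-
bid=- ask=97
bid=- ask=97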